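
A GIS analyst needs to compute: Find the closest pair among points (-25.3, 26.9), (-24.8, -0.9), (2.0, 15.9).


d(P0,P1) = 27.8045, d(P0,P2) = 29.4328, d(P1,P2) = 31.6304
Closest: P0 and P1

Closest pair: (-25.3, 26.9) and (-24.8, -0.9), distance = 27.8045


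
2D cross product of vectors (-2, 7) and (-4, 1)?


u x v = u_x*v_y - u_y*v_x = (-2)*1 - 7*(-4)
= (-2) - (-28) = 26

26


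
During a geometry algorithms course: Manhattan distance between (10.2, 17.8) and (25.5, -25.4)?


|10.2-25.5| + |17.8-(-25.4)| = 15.3 + 43.2 = 58.5

58.5


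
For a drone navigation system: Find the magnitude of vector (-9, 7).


|u| = sqrt((-9)^2 + 7^2) = sqrt(130) = 11.4018

11.4018


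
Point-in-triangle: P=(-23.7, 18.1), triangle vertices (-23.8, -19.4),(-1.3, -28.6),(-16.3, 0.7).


Cross products: AB x AP = 844.67, BC x BP = -44.18, CA x CP = -279.24
All same sign? no

No, outside


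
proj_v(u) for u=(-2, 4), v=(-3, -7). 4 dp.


u.v = -22, |v| = sqrt(58) = 7.6158
Scalar projection = u.v / |v| = -22 / sqrt(58) = -2.8887

-2.8887


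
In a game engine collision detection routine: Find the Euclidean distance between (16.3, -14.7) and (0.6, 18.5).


dx=-15.7, dy=33.2
d^2 = (-15.7)^2 + 33.2^2 = 1348.73
d = sqrt(1348.73) = 36.7251

36.7251


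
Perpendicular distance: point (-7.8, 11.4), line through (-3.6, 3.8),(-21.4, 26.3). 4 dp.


|cross product| = 40.78
|line direction| = sqrt(823.09) = 28.6895
Distance = 40.78/sqrt(823.09) = 1.4214

1.4214


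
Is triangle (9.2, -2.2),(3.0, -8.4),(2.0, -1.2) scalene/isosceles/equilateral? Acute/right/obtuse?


Side lengths squared: AB^2=76.88, BC^2=52.84, CA^2=52.84
Sorted: [52.84, 52.84, 76.88]
By sides: Isosceles, By angles: Acute

Isosceles, Acute


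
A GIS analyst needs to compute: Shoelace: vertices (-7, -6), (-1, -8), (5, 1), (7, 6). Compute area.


Shoelace sum: ((-7)*(-8) - (-1)*(-6)) + ((-1)*1 - 5*(-8)) + (5*6 - 7*1) + (7*(-6) - (-7)*6)
= 112
Area = |112|/2 = 56

56


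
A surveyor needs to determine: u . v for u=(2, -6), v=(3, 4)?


u . v = u_x*v_x + u_y*v_y = 2*3 + (-6)*4
= 6 + (-24) = -18

-18


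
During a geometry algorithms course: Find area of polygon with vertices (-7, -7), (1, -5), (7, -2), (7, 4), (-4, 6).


Shoelace sum: ((-7)*(-5) - 1*(-7)) + (1*(-2) - 7*(-5)) + (7*4 - 7*(-2)) + (7*6 - (-4)*4) + ((-4)*(-7) - (-7)*6)
= 245
Area = |245|/2 = 122.5

122.5


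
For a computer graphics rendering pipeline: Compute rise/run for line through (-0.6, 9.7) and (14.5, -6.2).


slope = (y2-y1)/(x2-x1) = ((-6.2)-9.7)/(14.5-(-0.6)) = (-15.9)/15.1 = -1.053

-1.053


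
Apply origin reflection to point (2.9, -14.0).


Reflection over origin: (x,y) -> (-x,-y)
(2.9, -14) -> (-2.9, 14)

(-2.9, 14)


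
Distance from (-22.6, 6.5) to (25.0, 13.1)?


dx=47.6, dy=6.6
d^2 = 47.6^2 + 6.6^2 = 2309.32
d = sqrt(2309.32) = 48.0554

48.0554


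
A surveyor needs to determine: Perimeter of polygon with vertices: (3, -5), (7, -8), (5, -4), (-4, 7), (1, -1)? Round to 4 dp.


Sides: (3, -5)->(7, -8): sqrt(25) = 5, (7, -8)->(5, -4): sqrt(20) = 4.472136, (5, -4)->(-4, 7): sqrt(202) = 14.21267, (-4, 7)->(1, -1): sqrt(89) = 9.433981, (1, -1)->(3, -5): sqrt(20) = 4.472136
Sum = 37.590923
Perimeter = 37.5909

37.5909


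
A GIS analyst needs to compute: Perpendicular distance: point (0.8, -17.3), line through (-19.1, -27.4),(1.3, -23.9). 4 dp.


|cross product| = 136.39
|line direction| = sqrt(428.41) = 20.6981
Distance = 136.39/sqrt(428.41) = 6.5895

6.5895


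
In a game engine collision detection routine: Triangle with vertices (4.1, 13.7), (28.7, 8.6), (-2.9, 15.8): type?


Side lengths squared: AB^2=631.17, BC^2=1050.4, CA^2=53.41
Sorted: [53.41, 631.17, 1050.4]
By sides: Scalene, By angles: Obtuse

Scalene, Obtuse


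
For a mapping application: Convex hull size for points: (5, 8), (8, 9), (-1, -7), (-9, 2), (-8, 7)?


Convex hull vertices (CCW): (-9, 2), (-1, -7), (8, 9), (-8, 7)
Count = 4

4


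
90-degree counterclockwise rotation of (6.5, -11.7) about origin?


90° CCW: (x,y) -> (-y, x)
(6.5,-11.7) -> (11.7, 6.5)

(11.7, 6.5)


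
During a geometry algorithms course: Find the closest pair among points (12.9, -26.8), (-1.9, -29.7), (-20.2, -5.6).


d(P0,P1) = 15.0814, d(P0,P2) = 39.3071, d(P1,P2) = 30.2605
Closest: P0 and P1

Closest pair: (12.9, -26.8) and (-1.9, -29.7), distance = 15.0814


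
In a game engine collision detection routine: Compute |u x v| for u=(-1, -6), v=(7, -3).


|u x v| = |(-1)*(-3) - (-6)*7|
= |3 - (-42)| = 45

45


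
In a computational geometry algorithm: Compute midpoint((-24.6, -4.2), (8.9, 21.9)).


M = (((-24.6)+8.9)/2, ((-4.2)+21.9)/2)
= (-7.85, 8.85)

(-7.85, 8.85)


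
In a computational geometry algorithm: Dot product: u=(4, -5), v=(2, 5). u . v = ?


u . v = u_x*v_x + u_y*v_y = 4*2 + (-5)*5
= 8 + (-25) = -17

-17


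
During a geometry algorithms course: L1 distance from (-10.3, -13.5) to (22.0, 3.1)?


|(-10.3)-22| + |(-13.5)-3.1| = 32.3 + 16.6 = 48.9

48.9


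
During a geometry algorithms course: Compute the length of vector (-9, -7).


|u| = sqrt((-9)^2 + (-7)^2) = sqrt(130) = 11.4018

11.4018


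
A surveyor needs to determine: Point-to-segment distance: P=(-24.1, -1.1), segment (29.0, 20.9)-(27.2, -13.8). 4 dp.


Project P onto AB: t = 0.7115 (clamped to [0,1])
Closest point on segment: (27.7194, -3.788)
Distance: 51.889

51.889


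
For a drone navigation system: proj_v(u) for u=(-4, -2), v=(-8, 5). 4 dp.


u.v = 22, |v| = sqrt(89) = 9.434
Scalar projection = u.v / |v| = 22 / sqrt(89) = 2.332

2.332


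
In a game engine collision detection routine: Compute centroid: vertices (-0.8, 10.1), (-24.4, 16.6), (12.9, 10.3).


Centroid = ((x_A+x_B+x_C)/3, (y_A+y_B+y_C)/3)
= (((-0.8)+(-24.4)+12.9)/3, (10.1+16.6+10.3)/3)
= (-4.1, 12.3333)

(-4.1, 12.3333)


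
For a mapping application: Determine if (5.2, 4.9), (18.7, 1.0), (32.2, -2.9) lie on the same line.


Cross product: (18.7-5.2)*((-2.9)-4.9) - (1-4.9)*(32.2-5.2)
= 0

Yes, collinear


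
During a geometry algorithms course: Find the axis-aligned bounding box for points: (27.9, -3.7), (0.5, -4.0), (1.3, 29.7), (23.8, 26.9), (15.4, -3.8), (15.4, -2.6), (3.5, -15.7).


x range: [0.5, 27.9]
y range: [-15.7, 29.7]
Bounding box: (0.5,-15.7) to (27.9,29.7)

(0.5,-15.7) to (27.9,29.7)


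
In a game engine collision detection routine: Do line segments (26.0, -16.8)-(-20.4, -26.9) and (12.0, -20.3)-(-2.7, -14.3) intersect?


Cross products: d1=-135.45, d2=291.42, d3=21, d4=-405.87
d1*d2 < 0 and d3*d4 < 0? yes

Yes, they intersect


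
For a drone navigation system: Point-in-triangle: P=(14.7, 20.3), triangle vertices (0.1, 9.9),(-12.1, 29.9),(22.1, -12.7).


Cross products: AB x AP = -418.88, BC x BP = 813.36, CA x CP = -558.76
All same sign? no

No, outside


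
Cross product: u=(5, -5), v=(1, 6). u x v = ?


u x v = u_x*v_y - u_y*v_x = 5*6 - (-5)*1
= 30 - (-5) = 35

35


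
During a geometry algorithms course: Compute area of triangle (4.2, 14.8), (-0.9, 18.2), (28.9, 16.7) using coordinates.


Area = |x_A(y_B-y_C) + x_B(y_C-y_A) + x_C(y_A-y_B)|/2
= |6.3 + (-1.71) + (-98.26)|/2
= 93.67/2 = 46.835

46.835


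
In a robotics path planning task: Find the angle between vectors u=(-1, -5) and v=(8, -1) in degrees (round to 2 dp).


u.v = -3, |u| = sqrt(26) = 5.099, |v| = sqrt(65) = 8.0623
cos(theta) = u.v/(|u||v|) = -3/sqrt(1690) = -0.072976
theta = acos(-0.072976) = 94.18 degrees

94.18 degrees


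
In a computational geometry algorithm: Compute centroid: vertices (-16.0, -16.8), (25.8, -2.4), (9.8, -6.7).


Centroid = ((x_A+x_B+x_C)/3, (y_A+y_B+y_C)/3)
= (((-16)+25.8+9.8)/3, ((-16.8)+(-2.4)+(-6.7))/3)
= (6.5333, -8.6333)

(6.5333, -8.6333)


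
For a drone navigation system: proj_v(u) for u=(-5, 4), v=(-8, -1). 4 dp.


u.v = 36, |v| = sqrt(65) = 8.0623
Scalar projection = u.v / |v| = 36 / sqrt(65) = 4.4653

4.4653


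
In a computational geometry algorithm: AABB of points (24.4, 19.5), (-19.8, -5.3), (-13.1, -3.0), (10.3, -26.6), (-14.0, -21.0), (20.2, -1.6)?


x range: [-19.8, 24.4]
y range: [-26.6, 19.5]
Bounding box: (-19.8,-26.6) to (24.4,19.5)

(-19.8,-26.6) to (24.4,19.5)


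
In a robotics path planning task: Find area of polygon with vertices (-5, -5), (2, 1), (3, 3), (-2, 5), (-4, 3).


Shoelace sum: ((-5)*1 - 2*(-5)) + (2*3 - 3*1) + (3*5 - (-2)*3) + ((-2)*3 - (-4)*5) + ((-4)*(-5) - (-5)*3)
= 78
Area = |78|/2 = 39

39


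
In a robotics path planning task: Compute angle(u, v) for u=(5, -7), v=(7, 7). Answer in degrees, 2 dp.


u.v = -14, |u| = sqrt(74) = 8.6023, |v| = sqrt(98) = 9.8995
cos(theta) = u.v/(|u||v|) = -14/sqrt(7252) = -0.164399
theta = acos(-0.164399) = 99.46 degrees

99.46 degrees


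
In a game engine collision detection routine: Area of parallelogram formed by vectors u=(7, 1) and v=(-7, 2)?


|u x v| = |7*2 - 1*(-7)|
= |14 - (-7)| = 21

21


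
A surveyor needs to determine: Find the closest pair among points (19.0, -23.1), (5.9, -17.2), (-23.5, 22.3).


d(P0,P1) = 14.3673, d(P0,P2) = 62.1885, d(P1,P2) = 49.2403
Closest: P0 and P1

Closest pair: (19.0, -23.1) and (5.9, -17.2), distance = 14.3673


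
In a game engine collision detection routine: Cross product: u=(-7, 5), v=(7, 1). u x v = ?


u x v = u_x*v_y - u_y*v_x = (-7)*1 - 5*7
= (-7) - 35 = -42

-42


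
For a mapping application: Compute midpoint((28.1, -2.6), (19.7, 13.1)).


M = ((28.1+19.7)/2, ((-2.6)+13.1)/2)
= (23.9, 5.25)

(23.9, 5.25)


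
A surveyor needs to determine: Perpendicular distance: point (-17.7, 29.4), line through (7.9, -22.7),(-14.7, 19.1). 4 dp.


|cross product| = 107.38
|line direction| = sqrt(2258) = 47.5184
Distance = 107.38/sqrt(2258) = 2.2598

2.2598


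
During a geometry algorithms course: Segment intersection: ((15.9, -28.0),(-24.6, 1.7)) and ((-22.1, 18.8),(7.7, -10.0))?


Cross products: d1=-300.24, d2=-581.58, d3=-766.8, d4=-485.46
d1*d2 < 0 and d3*d4 < 0? no

No, they don't intersect


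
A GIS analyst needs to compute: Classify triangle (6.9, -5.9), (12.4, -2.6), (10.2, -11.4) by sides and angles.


Side lengths squared: AB^2=41.14, BC^2=82.28, CA^2=41.14
Sorted: [41.14, 41.14, 82.28]
By sides: Isosceles, By angles: Right

Isosceles, Right


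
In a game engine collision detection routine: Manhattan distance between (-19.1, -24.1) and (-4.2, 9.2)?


|(-19.1)-(-4.2)| + |(-24.1)-9.2| = 14.9 + 33.3 = 48.2

48.2


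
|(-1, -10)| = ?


|u| = sqrt((-1)^2 + (-10)^2) = sqrt(101) = 10.0499

10.0499


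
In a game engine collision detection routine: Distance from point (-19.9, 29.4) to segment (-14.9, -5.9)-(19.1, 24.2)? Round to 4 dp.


Project P onto AB: t = 0.4328 (clamped to [0,1])
Closest point on segment: (-0.1833, 7.1286)
Distance: 29.745

29.745


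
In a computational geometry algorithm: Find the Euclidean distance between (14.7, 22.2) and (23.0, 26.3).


dx=8.3, dy=4.1
d^2 = 8.3^2 + 4.1^2 = 85.7
d = sqrt(85.7) = 9.2574

9.2574


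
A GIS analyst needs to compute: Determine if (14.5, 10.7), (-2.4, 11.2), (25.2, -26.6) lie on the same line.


Cross product: ((-2.4)-14.5)*((-26.6)-10.7) - (11.2-10.7)*(25.2-14.5)
= 625.02

No, not collinear


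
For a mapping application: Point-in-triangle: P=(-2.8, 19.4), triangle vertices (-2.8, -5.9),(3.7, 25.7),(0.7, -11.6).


Cross products: AB x AP = 164.45, BC x BP = -223.55, CA x CP = -88.55
All same sign? no

No, outside


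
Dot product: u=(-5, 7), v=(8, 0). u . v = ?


u . v = u_x*v_x + u_y*v_y = (-5)*8 + 7*0
= (-40) + 0 = -40

-40


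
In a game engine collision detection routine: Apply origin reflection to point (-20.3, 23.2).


Reflection over origin: (x,y) -> (-x,-y)
(-20.3, 23.2) -> (20.3, -23.2)

(20.3, -23.2)


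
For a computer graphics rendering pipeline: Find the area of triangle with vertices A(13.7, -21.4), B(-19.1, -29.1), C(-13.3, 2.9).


Area = |x_A(y_B-y_C) + x_B(y_C-y_A) + x_C(y_A-y_B)|/2
= |(-438.4) + (-464.13) + (-102.41)|/2
= 1004.94/2 = 502.47

502.47


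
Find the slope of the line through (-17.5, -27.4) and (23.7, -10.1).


slope = (y2-y1)/(x2-x1) = ((-10.1)-(-27.4))/(23.7-(-17.5)) = 17.3/41.2 = 0.4199

0.4199


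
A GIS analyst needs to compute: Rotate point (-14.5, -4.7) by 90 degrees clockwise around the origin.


90° CW: (x,y) -> (y, -x)
(-14.5,-4.7) -> (-4.7, 14.5)

(-4.7, 14.5)


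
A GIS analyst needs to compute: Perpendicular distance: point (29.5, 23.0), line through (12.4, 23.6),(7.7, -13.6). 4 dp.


|cross product| = 638.94
|line direction| = sqrt(1405.93) = 37.4957
Distance = 638.94/sqrt(1405.93) = 17.0403

17.0403


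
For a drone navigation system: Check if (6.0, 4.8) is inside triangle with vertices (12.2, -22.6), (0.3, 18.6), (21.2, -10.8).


Cross products: AB x AP = -70.62, BC x BP = -120.84, CA x CP = -319.76
All same sign? yes

Yes, inside


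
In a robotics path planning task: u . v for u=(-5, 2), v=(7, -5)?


u . v = u_x*v_x + u_y*v_y = (-5)*7 + 2*(-5)
= (-35) + (-10) = -45

-45


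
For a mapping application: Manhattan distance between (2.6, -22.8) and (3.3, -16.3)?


|2.6-3.3| + |(-22.8)-(-16.3)| = 0.7 + 6.5 = 7.2

7.2


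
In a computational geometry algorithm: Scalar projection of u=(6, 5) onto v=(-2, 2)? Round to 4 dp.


u.v = -2, |v| = sqrt(8) = 2.8284
Scalar projection = u.v / |v| = -2 / sqrt(8) = -0.7071

-0.7071


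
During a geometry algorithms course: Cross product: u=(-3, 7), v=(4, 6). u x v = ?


u x v = u_x*v_y - u_y*v_x = (-3)*6 - 7*4
= (-18) - 28 = -46

-46


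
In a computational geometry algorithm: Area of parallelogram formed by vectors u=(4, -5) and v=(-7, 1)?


|u x v| = |4*1 - (-5)*(-7)|
= |4 - 35| = 31

31


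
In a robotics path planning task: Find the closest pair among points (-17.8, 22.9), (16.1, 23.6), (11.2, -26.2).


d(P0,P1) = 33.9072, d(P0,P2) = 57.0246, d(P1,P2) = 50.0405
Closest: P0 and P1

Closest pair: (-17.8, 22.9) and (16.1, 23.6), distance = 33.9072


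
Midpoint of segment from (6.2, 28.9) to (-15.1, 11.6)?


M = ((6.2+(-15.1))/2, (28.9+11.6)/2)
= (-4.45, 20.25)

(-4.45, 20.25)


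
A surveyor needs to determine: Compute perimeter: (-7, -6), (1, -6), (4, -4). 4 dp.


Sides: (-7, -6)->(1, -6): sqrt(64) = 8, (1, -6)->(4, -4): sqrt(13) = 3.605551, (4, -4)->(-7, -6): sqrt(125) = 11.18034
Sum = 22.785891
Perimeter = 22.7859

22.7859


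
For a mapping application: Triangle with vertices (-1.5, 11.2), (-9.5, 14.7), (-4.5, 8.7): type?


Side lengths squared: AB^2=76.25, BC^2=61, CA^2=15.25
Sorted: [15.25, 61, 76.25]
By sides: Scalene, By angles: Right

Scalene, Right


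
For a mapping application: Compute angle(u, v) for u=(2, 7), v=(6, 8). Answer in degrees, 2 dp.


u.v = 68, |u| = sqrt(53) = 7.2801, |v| = sqrt(100) = 10
cos(theta) = u.v/(|u||v|) = 68/sqrt(5300) = 0.934052
theta = acos(0.934052) = 20.92 degrees

20.92 degrees


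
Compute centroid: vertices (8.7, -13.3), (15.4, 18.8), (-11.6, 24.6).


Centroid = ((x_A+x_B+x_C)/3, (y_A+y_B+y_C)/3)
= ((8.7+15.4+(-11.6))/3, ((-13.3)+18.8+24.6)/3)
= (4.1667, 10.0333)

(4.1667, 10.0333)


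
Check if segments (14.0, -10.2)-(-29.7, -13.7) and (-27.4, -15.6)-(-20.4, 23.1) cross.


Cross products: d1=-1564.38, d2=102.31, d3=91.08, d4=-1575.61
d1*d2 < 0 and d3*d4 < 0? yes

Yes, they intersect


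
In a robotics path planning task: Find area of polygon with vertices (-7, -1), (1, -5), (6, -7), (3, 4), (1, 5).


Shoelace sum: ((-7)*(-5) - 1*(-1)) + (1*(-7) - 6*(-5)) + (6*4 - 3*(-7)) + (3*5 - 1*4) + (1*(-1) - (-7)*5)
= 149
Area = |149|/2 = 74.5

74.5


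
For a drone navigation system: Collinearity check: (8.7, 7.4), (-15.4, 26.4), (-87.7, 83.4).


Cross product: ((-15.4)-8.7)*(83.4-7.4) - (26.4-7.4)*((-87.7)-8.7)
= 0

Yes, collinear


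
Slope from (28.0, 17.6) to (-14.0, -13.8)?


slope = (y2-y1)/(x2-x1) = ((-13.8)-17.6)/((-14)-28) = (-31.4)/(-42) = 0.7476

0.7476


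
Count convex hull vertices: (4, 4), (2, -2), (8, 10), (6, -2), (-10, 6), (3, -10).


Convex hull vertices (CCW): (-10, 6), (3, -10), (6, -2), (8, 10)
Count = 4

4


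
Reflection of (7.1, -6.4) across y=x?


Reflection over y=x: (x,y) -> (y,x)
(7.1, -6.4) -> (-6.4, 7.1)

(-6.4, 7.1)


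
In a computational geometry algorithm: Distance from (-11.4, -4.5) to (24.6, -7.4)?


dx=36, dy=-2.9
d^2 = 36^2 + (-2.9)^2 = 1304.41
d = sqrt(1304.41) = 36.1166

36.1166


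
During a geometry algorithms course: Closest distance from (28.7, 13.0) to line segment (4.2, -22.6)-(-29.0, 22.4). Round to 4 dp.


Project P onto AB: t = 0.2522 (clamped to [0,1])
Closest point on segment: (-4.1721, -11.2523)
Distance: 40.8503

40.8503


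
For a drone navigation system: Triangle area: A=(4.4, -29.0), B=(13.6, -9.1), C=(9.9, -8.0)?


Area = |x_A(y_B-y_C) + x_B(y_C-y_A) + x_C(y_A-y_B)|/2
= |(-4.84) + 285.6 + (-197.01)|/2
= 83.75/2 = 41.875

41.875


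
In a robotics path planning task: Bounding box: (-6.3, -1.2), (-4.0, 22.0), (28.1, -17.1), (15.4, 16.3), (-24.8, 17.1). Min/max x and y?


x range: [-24.8, 28.1]
y range: [-17.1, 22]
Bounding box: (-24.8,-17.1) to (28.1,22)

(-24.8,-17.1) to (28.1,22)


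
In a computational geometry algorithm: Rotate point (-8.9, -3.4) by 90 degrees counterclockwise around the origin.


90° CCW: (x,y) -> (-y, x)
(-8.9,-3.4) -> (3.4, -8.9)

(3.4, -8.9)


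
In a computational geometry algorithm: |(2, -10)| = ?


|u| = sqrt(2^2 + (-10)^2) = sqrt(104) = 10.198

10.198


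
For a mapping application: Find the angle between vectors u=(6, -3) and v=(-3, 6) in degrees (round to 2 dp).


u.v = -36, |u| = sqrt(45) = 6.7082, |v| = sqrt(45) = 6.7082
cos(theta) = u.v/(|u||v|) = -36/sqrt(2025) = -0.8
theta = acos(-0.8) = 143.13 degrees

143.13 degrees


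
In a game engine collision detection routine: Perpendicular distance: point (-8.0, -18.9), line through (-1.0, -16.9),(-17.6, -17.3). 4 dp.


|cross product| = 30.4
|line direction| = sqrt(275.72) = 16.6048
Distance = 30.4/sqrt(275.72) = 1.8308

1.8308


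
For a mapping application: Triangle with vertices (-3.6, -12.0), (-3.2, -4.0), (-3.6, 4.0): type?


Side lengths squared: AB^2=64.16, BC^2=64.16, CA^2=256
Sorted: [64.16, 64.16, 256]
By sides: Isosceles, By angles: Obtuse

Isosceles, Obtuse


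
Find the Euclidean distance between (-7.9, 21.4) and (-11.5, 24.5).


dx=-3.6, dy=3.1
d^2 = (-3.6)^2 + 3.1^2 = 22.57
d = sqrt(22.57) = 4.7508

4.7508


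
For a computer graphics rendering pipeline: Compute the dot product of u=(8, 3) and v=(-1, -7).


u . v = u_x*v_x + u_y*v_y = 8*(-1) + 3*(-7)
= (-8) + (-21) = -29

-29


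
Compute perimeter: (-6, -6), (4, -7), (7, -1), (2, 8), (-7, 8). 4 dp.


Sides: (-6, -6)->(4, -7): sqrt(101) = 10.049876, (4, -7)->(7, -1): sqrt(45) = 6.708204, (7, -1)->(2, 8): sqrt(106) = 10.29563, (2, 8)->(-7, 8): sqrt(81) = 9, (-7, 8)->(-6, -6): sqrt(197) = 14.035669
Sum = 50.089379
Perimeter = 50.0894

50.0894


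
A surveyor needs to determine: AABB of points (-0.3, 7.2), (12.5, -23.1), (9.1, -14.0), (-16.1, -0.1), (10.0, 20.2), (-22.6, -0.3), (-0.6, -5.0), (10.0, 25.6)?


x range: [-22.6, 12.5]
y range: [-23.1, 25.6]
Bounding box: (-22.6,-23.1) to (12.5,25.6)

(-22.6,-23.1) to (12.5,25.6)


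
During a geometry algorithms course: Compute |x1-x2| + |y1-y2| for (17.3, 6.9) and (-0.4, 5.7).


|17.3-(-0.4)| + |6.9-5.7| = 17.7 + 1.2 = 18.9

18.9


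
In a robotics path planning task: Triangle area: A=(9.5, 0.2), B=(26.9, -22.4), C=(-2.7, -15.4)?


Area = |x_A(y_B-y_C) + x_B(y_C-y_A) + x_C(y_A-y_B)|/2
= |(-66.5) + (-419.64) + (-61.02)|/2
= 547.16/2 = 273.58

273.58


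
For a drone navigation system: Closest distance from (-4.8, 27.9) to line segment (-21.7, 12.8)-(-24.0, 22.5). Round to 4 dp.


Project P onto AB: t = 1 (clamped to [0,1])
Closest point on segment: (-24, 22.5)
Distance: 19.9449

19.9449


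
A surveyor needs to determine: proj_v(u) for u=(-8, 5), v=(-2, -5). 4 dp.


u.v = -9, |v| = sqrt(29) = 5.3852
Scalar projection = u.v / |v| = -9 / sqrt(29) = -1.6713

-1.6713


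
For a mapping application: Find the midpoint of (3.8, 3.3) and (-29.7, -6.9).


M = ((3.8+(-29.7))/2, (3.3+(-6.9))/2)
= (-12.95, -1.8)

(-12.95, -1.8)


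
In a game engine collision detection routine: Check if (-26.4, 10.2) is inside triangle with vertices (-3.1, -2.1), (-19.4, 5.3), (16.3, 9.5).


Cross products: AB x AP = -28.07, BC x BP = 204.33, CA x CP = -508.9
All same sign? no

No, outside


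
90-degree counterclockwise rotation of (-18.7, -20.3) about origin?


90° CCW: (x,y) -> (-y, x)
(-18.7,-20.3) -> (20.3, -18.7)

(20.3, -18.7)


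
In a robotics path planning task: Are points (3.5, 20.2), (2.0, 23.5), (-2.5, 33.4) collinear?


Cross product: (2-3.5)*(33.4-20.2) - (23.5-20.2)*((-2.5)-3.5)
= 0

Yes, collinear


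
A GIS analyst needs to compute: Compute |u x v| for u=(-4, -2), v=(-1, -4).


|u x v| = |(-4)*(-4) - (-2)*(-1)|
= |16 - 2| = 14

14


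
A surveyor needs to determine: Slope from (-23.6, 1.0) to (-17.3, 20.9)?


slope = (y2-y1)/(x2-x1) = (20.9-1)/((-17.3)-(-23.6)) = 19.9/6.3 = 3.1587

3.1587


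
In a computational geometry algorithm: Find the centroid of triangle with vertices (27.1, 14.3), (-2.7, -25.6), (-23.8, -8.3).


Centroid = ((x_A+x_B+x_C)/3, (y_A+y_B+y_C)/3)
= ((27.1+(-2.7)+(-23.8))/3, (14.3+(-25.6)+(-8.3))/3)
= (0.2, -6.5333)

(0.2, -6.5333)


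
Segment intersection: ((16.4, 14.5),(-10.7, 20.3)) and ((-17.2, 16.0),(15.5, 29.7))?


Cross products: d1=-509.37, d2=51.56, d3=154.23, d4=-406.7
d1*d2 < 0 and d3*d4 < 0? yes

Yes, they intersect


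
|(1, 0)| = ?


|u| = sqrt(1^2 + 0^2) = sqrt(1) = 1

1


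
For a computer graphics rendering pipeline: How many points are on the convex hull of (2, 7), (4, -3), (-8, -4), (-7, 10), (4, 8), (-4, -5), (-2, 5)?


Convex hull vertices (CCW): (-8, -4), (-4, -5), (4, -3), (4, 8), (-7, 10)
Count = 5

5


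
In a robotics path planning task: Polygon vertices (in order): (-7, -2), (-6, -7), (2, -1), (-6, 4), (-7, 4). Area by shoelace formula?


Shoelace sum: ((-7)*(-7) - (-6)*(-2)) + ((-6)*(-1) - 2*(-7)) + (2*4 - (-6)*(-1)) + ((-6)*4 - (-7)*4) + ((-7)*(-2) - (-7)*4)
= 105
Area = |105|/2 = 52.5

52.5


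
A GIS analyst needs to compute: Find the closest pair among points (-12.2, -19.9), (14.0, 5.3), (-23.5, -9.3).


d(P0,P1) = 36.3522, d(P0,P2) = 15.4935, d(P1,P2) = 40.2419
Closest: P0 and P2

Closest pair: (-12.2, -19.9) and (-23.5, -9.3), distance = 15.4935


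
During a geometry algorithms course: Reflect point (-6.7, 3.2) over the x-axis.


Reflection over x-axis: (x,y) -> (x,-y)
(-6.7, 3.2) -> (-6.7, -3.2)

(-6.7, -3.2)


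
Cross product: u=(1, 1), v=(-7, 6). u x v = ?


u x v = u_x*v_y - u_y*v_x = 1*6 - 1*(-7)
= 6 - (-7) = 13

13


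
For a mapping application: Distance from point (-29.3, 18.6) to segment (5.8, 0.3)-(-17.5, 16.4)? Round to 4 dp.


Project P onto AB: t = 1 (clamped to [0,1])
Closest point on segment: (-17.5, 16.4)
Distance: 12.0033

12.0033


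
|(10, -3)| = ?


|u| = sqrt(10^2 + (-3)^2) = sqrt(109) = 10.4403

10.4403


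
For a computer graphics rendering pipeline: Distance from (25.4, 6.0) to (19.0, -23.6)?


dx=-6.4, dy=-29.6
d^2 = (-6.4)^2 + (-29.6)^2 = 917.12
d = sqrt(917.12) = 30.284

30.284


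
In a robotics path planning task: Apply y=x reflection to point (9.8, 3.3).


Reflection over y=x: (x,y) -> (y,x)
(9.8, 3.3) -> (3.3, 9.8)

(3.3, 9.8)


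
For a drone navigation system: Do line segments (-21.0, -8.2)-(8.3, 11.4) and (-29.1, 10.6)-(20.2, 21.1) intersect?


Cross products: d1=-1011.89, d2=-353.26, d3=709.6, d4=50.97
d1*d2 < 0 and d3*d4 < 0? no

No, they don't intersect


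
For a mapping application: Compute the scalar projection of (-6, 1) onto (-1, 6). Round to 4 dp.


u.v = 12, |v| = sqrt(37) = 6.0828
Scalar projection = u.v / |v| = 12 / sqrt(37) = 1.9728

1.9728


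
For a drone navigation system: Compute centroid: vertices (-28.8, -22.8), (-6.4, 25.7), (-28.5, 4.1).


Centroid = ((x_A+x_B+x_C)/3, (y_A+y_B+y_C)/3)
= (((-28.8)+(-6.4)+(-28.5))/3, ((-22.8)+25.7+4.1)/3)
= (-21.2333, 2.3333)

(-21.2333, 2.3333)


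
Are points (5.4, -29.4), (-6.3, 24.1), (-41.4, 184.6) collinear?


Cross product: ((-6.3)-5.4)*(184.6-(-29.4)) - (24.1-(-29.4))*((-41.4)-5.4)
= 0

Yes, collinear


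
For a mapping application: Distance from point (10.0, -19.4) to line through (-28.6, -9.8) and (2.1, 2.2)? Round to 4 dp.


|cross product| = 757.92
|line direction| = sqrt(1086.49) = 32.9619
Distance = 757.92/sqrt(1086.49) = 22.9938

22.9938


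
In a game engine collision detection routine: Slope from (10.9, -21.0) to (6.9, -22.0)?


slope = (y2-y1)/(x2-x1) = ((-22)-(-21))/(6.9-10.9) = (-1)/(-4) = 0.25

0.25


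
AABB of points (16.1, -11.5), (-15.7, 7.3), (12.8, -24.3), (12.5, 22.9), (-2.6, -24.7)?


x range: [-15.7, 16.1]
y range: [-24.7, 22.9]
Bounding box: (-15.7,-24.7) to (16.1,22.9)

(-15.7,-24.7) to (16.1,22.9)


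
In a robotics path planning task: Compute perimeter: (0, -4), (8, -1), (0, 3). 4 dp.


Sides: (0, -4)->(8, -1): sqrt(73) = 8.544004, (8, -1)->(0, 3): sqrt(80) = 8.944272, (0, 3)->(0, -4): sqrt(49) = 7
Sum = 24.488276
Perimeter = 24.4883

24.4883


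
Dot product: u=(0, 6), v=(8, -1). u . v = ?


u . v = u_x*v_x + u_y*v_y = 0*8 + 6*(-1)
= 0 + (-6) = -6

-6


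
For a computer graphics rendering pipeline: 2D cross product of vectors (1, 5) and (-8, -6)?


u x v = u_x*v_y - u_y*v_x = 1*(-6) - 5*(-8)
= (-6) - (-40) = 34

34


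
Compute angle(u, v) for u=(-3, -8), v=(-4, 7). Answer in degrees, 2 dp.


u.v = -44, |u| = sqrt(73) = 8.544, |v| = sqrt(65) = 8.0623
cos(theta) = u.v/(|u||v|) = -44/sqrt(4745) = -0.638755
theta = acos(-0.638755) = 129.7 degrees

129.7 degrees


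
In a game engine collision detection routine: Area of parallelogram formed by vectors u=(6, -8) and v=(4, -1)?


|u x v| = |6*(-1) - (-8)*4|
= |(-6) - (-32)| = 26

26


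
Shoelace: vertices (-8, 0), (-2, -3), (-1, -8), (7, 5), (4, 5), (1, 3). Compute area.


Shoelace sum: ((-8)*(-3) - (-2)*0) + ((-2)*(-8) - (-1)*(-3)) + ((-1)*5 - 7*(-8)) + (7*5 - 4*5) + (4*3 - 1*5) + (1*0 - (-8)*3)
= 134
Area = |134|/2 = 67

67


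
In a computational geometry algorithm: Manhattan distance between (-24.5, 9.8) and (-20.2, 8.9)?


|(-24.5)-(-20.2)| + |9.8-8.9| = 4.3 + 0.9 = 5.2

5.2


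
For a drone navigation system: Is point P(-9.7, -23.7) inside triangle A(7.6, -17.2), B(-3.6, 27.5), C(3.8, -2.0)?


Cross products: AB x AP = 846.11, BC x BP = -558.83, CA x CP = -287.66
All same sign? no

No, outside


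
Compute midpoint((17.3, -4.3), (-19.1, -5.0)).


M = ((17.3+(-19.1))/2, ((-4.3)+(-5))/2)
= (-0.9, -4.65)

(-0.9, -4.65)


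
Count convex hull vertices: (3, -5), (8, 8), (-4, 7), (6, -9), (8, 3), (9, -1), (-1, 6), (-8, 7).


Convex hull vertices (CCW): (-8, 7), (6, -9), (9, -1), (8, 8)
Count = 4

4


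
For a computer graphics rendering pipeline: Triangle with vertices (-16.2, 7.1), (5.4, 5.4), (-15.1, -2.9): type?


Side lengths squared: AB^2=469.45, BC^2=489.14, CA^2=101.21
Sorted: [101.21, 469.45, 489.14]
By sides: Scalene, By angles: Acute

Scalene, Acute


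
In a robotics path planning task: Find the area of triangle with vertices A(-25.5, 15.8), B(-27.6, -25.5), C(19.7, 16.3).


Area = |x_A(y_B-y_C) + x_B(y_C-y_A) + x_C(y_A-y_B)|/2
= |1065.9 + (-13.8) + 813.61|/2
= 1865.71/2 = 932.855

932.855


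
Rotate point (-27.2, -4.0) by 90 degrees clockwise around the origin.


90° CW: (x,y) -> (y, -x)
(-27.2,-4) -> (-4, 27.2)

(-4, 27.2)


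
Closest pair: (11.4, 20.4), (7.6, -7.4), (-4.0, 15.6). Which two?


d(P0,P1) = 28.0585, d(P0,P2) = 16.1307, d(P1,P2) = 25.7597
Closest: P0 and P2

Closest pair: (11.4, 20.4) and (-4.0, 15.6), distance = 16.1307


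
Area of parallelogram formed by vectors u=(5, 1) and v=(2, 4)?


|u x v| = |5*4 - 1*2|
= |20 - 2| = 18

18


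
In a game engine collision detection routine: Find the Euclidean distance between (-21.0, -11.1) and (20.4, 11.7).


dx=41.4, dy=22.8
d^2 = 41.4^2 + 22.8^2 = 2233.8
d = sqrt(2233.8) = 47.2631

47.2631


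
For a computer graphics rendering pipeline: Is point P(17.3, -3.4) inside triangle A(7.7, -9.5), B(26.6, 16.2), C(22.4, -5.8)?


Cross products: AB x AP = -131.43, BC x BP = -122.28, CA x CP = -54.15
All same sign? yes

Yes, inside


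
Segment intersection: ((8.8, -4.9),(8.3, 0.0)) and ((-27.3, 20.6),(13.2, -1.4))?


Cross products: d1=-238.55, d2=-51.1, d3=164.14, d4=-23.31
d1*d2 < 0 and d3*d4 < 0? no

No, they don't intersect


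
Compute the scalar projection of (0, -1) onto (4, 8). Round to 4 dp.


u.v = -8, |v| = sqrt(80) = 8.9443
Scalar projection = u.v / |v| = -8 / sqrt(80) = -0.8944

-0.8944


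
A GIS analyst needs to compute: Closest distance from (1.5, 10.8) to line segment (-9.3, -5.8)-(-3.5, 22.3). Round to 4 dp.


Project P onto AB: t = 0.6427 (clamped to [0,1])
Closest point on segment: (-5.5724, 12.2598)
Distance: 7.2214

7.2214


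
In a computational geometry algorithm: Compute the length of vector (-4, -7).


|u| = sqrt((-4)^2 + (-7)^2) = sqrt(65) = 8.0623

8.0623


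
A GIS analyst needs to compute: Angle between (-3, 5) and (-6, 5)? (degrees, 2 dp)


u.v = 43, |u| = sqrt(34) = 5.831, |v| = sqrt(61) = 7.8102
cos(theta) = u.v/(|u||v|) = 43/sqrt(2074) = 0.9442
theta = acos(0.9442) = 19.23 degrees

19.23 degrees


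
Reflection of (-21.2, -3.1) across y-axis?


Reflection over y-axis: (x,y) -> (-x,y)
(-21.2, -3.1) -> (21.2, -3.1)

(21.2, -3.1)


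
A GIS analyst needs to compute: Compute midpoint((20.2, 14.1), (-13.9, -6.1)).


M = ((20.2+(-13.9))/2, (14.1+(-6.1))/2)
= (3.15, 4)

(3.15, 4)


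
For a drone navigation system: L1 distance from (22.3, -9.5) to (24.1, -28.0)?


|22.3-24.1| + |(-9.5)-(-28)| = 1.8 + 18.5 = 20.3

20.3


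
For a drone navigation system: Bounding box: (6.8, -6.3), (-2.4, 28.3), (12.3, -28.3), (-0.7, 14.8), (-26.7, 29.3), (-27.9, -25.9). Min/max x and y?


x range: [-27.9, 12.3]
y range: [-28.3, 29.3]
Bounding box: (-27.9,-28.3) to (12.3,29.3)

(-27.9,-28.3) to (12.3,29.3)


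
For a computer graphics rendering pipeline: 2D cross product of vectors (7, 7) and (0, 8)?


u x v = u_x*v_y - u_y*v_x = 7*8 - 7*0
= 56 - 0 = 56

56


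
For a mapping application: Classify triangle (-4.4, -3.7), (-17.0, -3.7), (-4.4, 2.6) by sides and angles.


Side lengths squared: AB^2=158.76, BC^2=198.45, CA^2=39.69
Sorted: [39.69, 158.76, 198.45]
By sides: Scalene, By angles: Right

Scalene, Right


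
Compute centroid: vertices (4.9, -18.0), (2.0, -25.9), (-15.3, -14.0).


Centroid = ((x_A+x_B+x_C)/3, (y_A+y_B+y_C)/3)
= ((4.9+2+(-15.3))/3, ((-18)+(-25.9)+(-14))/3)
= (-2.8, -19.3)

(-2.8, -19.3)


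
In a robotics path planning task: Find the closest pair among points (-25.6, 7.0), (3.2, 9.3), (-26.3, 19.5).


d(P0,P1) = 28.8917, d(P0,P2) = 12.5196, d(P1,P2) = 31.2136
Closest: P0 and P2

Closest pair: (-25.6, 7.0) and (-26.3, 19.5), distance = 12.5196


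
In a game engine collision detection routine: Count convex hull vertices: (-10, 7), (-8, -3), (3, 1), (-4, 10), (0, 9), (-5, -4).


Convex hull vertices (CCW): (-10, 7), (-8, -3), (-5, -4), (3, 1), (0, 9), (-4, 10)
Count = 6

6


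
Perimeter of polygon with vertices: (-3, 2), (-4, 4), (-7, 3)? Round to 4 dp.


Sides: (-3, 2)->(-4, 4): sqrt(5) = 2.236068, (-4, 4)->(-7, 3): sqrt(10) = 3.162278, (-7, 3)->(-3, 2): sqrt(17) = 4.123106
Sum = 9.521452
Perimeter = 9.5215

9.5215


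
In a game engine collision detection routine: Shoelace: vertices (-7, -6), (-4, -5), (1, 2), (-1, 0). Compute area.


Shoelace sum: ((-7)*(-5) - (-4)*(-6)) + ((-4)*2 - 1*(-5)) + (1*0 - (-1)*2) + ((-1)*(-6) - (-7)*0)
= 16
Area = |16|/2 = 8

8


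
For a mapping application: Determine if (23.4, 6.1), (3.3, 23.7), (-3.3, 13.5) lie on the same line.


Cross product: (3.3-23.4)*(13.5-6.1) - (23.7-6.1)*((-3.3)-23.4)
= 321.18

No, not collinear


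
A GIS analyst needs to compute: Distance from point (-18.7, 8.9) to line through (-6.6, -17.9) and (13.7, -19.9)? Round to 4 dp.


|cross product| = 519.84
|line direction| = sqrt(416.09) = 20.3983
Distance = 519.84/sqrt(416.09) = 25.4845

25.4845


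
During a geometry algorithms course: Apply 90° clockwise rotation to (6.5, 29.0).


90° CW: (x,y) -> (y, -x)
(6.5,29) -> (29, -6.5)

(29, -6.5)


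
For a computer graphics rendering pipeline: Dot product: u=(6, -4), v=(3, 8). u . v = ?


u . v = u_x*v_x + u_y*v_y = 6*3 + (-4)*8
= 18 + (-32) = -14

-14


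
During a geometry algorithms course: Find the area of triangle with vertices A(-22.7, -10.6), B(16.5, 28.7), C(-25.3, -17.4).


Area = |x_A(y_B-y_C) + x_B(y_C-y_A) + x_C(y_A-y_B)|/2
= |(-1046.47) + (-112.2) + 994.29|/2
= 164.38/2 = 82.19

82.19


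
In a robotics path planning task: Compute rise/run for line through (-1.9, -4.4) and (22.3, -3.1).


slope = (y2-y1)/(x2-x1) = ((-3.1)-(-4.4))/(22.3-(-1.9)) = 1.3/24.2 = 0.0537

0.0537


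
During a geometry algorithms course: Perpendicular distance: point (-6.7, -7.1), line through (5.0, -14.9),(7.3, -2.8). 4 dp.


|cross product| = 159.51
|line direction| = sqrt(151.7) = 12.3167
Distance = 159.51/sqrt(151.7) = 12.9508

12.9508


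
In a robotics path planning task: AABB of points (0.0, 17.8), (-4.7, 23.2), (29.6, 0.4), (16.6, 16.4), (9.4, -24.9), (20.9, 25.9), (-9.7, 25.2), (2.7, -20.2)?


x range: [-9.7, 29.6]
y range: [-24.9, 25.9]
Bounding box: (-9.7,-24.9) to (29.6,25.9)

(-9.7,-24.9) to (29.6,25.9)


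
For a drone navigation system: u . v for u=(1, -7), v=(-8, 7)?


u . v = u_x*v_x + u_y*v_y = 1*(-8) + (-7)*7
= (-8) + (-49) = -57

-57


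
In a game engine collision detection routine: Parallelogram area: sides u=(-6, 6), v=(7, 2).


|u x v| = |(-6)*2 - 6*7|
= |(-12) - 42| = 54

54


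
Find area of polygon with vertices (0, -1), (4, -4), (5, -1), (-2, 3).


Shoelace sum: (0*(-4) - 4*(-1)) + (4*(-1) - 5*(-4)) + (5*3 - (-2)*(-1)) + ((-2)*(-1) - 0*3)
= 35
Area = |35|/2 = 17.5

17.5


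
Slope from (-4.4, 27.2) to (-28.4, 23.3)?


slope = (y2-y1)/(x2-x1) = (23.3-27.2)/((-28.4)-(-4.4)) = (-3.9)/(-24) = 0.1625

0.1625


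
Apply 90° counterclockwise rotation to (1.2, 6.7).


90° CCW: (x,y) -> (-y, x)
(1.2,6.7) -> (-6.7, 1.2)

(-6.7, 1.2)


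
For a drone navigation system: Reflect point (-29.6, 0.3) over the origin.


Reflection over origin: (x,y) -> (-x,-y)
(-29.6, 0.3) -> (29.6, -0.3)

(29.6, -0.3)


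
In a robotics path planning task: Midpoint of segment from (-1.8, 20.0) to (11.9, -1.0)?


M = (((-1.8)+11.9)/2, (20+(-1))/2)
= (5.05, 9.5)

(5.05, 9.5)


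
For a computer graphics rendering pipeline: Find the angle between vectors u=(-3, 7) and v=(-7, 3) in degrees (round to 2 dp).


u.v = 42, |u| = sqrt(58) = 7.6158, |v| = sqrt(58) = 7.6158
cos(theta) = u.v/(|u||v|) = 42/sqrt(3364) = 0.724138
theta = acos(0.724138) = 43.6 degrees

43.6 degrees


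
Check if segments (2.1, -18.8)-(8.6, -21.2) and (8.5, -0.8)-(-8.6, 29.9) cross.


Cross products: d1=504.28, d2=345.77, d3=132.36, d4=290.87
d1*d2 < 0 and d3*d4 < 0? no

No, they don't intersect


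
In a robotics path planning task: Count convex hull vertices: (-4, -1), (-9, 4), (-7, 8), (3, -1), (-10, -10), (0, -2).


Convex hull vertices (CCW): (-10, -10), (3, -1), (-7, 8), (-9, 4)
Count = 4

4


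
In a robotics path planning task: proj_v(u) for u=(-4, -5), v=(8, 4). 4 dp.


u.v = -52, |v| = sqrt(80) = 8.9443
Scalar projection = u.v / |v| = -52 / sqrt(80) = -5.8138

-5.8138


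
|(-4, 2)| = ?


|u| = sqrt((-4)^2 + 2^2) = sqrt(20) = 4.4721

4.4721


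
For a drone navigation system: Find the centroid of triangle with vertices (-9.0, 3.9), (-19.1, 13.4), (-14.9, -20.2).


Centroid = ((x_A+x_B+x_C)/3, (y_A+y_B+y_C)/3)
= (((-9)+(-19.1)+(-14.9))/3, (3.9+13.4+(-20.2))/3)
= (-14.3333, -0.9667)

(-14.3333, -0.9667)


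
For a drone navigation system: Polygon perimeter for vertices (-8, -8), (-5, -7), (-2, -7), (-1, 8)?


Sides: (-8, -8)->(-5, -7): sqrt(10) = 3.162278, (-5, -7)->(-2, -7): sqrt(9) = 3, (-2, -7)->(-1, 8): sqrt(226) = 15.033296, (-1, 8)->(-8, -8): sqrt(305) = 17.464249
Sum = 38.659823
Perimeter = 38.6598

38.6598


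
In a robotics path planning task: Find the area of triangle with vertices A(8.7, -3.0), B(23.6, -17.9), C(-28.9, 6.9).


Area = |x_A(y_B-y_C) + x_B(y_C-y_A) + x_C(y_A-y_B)|/2
= |(-215.76) + 233.64 + (-430.61)|/2
= 412.73/2 = 206.365

206.365


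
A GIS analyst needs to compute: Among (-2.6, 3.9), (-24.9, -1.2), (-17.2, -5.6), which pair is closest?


d(P0,P1) = 22.8758, d(P0,P2) = 17.4187, d(P1,P2) = 8.8685
Closest: P1 and P2

Closest pair: (-24.9, -1.2) and (-17.2, -5.6), distance = 8.8685


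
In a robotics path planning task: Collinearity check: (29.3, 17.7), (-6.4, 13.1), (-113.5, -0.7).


Cross product: ((-6.4)-29.3)*((-0.7)-17.7) - (13.1-17.7)*((-113.5)-29.3)
= 0

Yes, collinear


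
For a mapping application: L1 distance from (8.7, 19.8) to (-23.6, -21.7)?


|8.7-(-23.6)| + |19.8-(-21.7)| = 32.3 + 41.5 = 73.8

73.8


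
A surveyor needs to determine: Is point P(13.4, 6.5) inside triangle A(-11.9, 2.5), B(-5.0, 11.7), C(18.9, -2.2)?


Cross products: AB x AP = -205.16, BC x BP = 131.48, CA x CP = -242.11
All same sign? no

No, outside


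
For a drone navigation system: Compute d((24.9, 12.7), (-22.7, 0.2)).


dx=-47.6, dy=-12.5
d^2 = (-47.6)^2 + (-12.5)^2 = 2422.01
d = sqrt(2422.01) = 49.2139

49.2139


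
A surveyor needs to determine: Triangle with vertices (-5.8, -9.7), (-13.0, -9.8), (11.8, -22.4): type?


Side lengths squared: AB^2=51.85, BC^2=773.8, CA^2=471.05
Sorted: [51.85, 471.05, 773.8]
By sides: Scalene, By angles: Obtuse

Scalene, Obtuse


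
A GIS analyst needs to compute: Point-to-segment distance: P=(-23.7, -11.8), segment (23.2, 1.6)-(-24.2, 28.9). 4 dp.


Project P onto AB: t = 0.6207 (clamped to [0,1])
Closest point on segment: (-6.2224, 18.5458)
Distance: 35.0191

35.0191


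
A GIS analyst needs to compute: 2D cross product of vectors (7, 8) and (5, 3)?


u x v = u_x*v_y - u_y*v_x = 7*3 - 8*5
= 21 - 40 = -19

-19


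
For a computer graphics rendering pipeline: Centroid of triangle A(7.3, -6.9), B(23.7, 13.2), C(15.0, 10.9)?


Centroid = ((x_A+x_B+x_C)/3, (y_A+y_B+y_C)/3)
= ((7.3+23.7+15)/3, ((-6.9)+13.2+10.9)/3)
= (15.3333, 5.7333)

(15.3333, 5.7333)


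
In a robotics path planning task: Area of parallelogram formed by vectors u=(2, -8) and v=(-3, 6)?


|u x v| = |2*6 - (-8)*(-3)|
= |12 - 24| = 12

12


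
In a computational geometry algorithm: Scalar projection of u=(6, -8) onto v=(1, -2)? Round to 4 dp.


u.v = 22, |v| = sqrt(5) = 2.2361
Scalar projection = u.v / |v| = 22 / sqrt(5) = 9.8387

9.8387


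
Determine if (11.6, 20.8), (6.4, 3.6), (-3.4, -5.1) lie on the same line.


Cross product: (6.4-11.6)*((-5.1)-20.8) - (3.6-20.8)*((-3.4)-11.6)
= -123.32

No, not collinear


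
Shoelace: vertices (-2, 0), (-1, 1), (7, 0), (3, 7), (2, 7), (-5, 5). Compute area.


Shoelace sum: ((-2)*1 - (-1)*0) + ((-1)*0 - 7*1) + (7*7 - 3*0) + (3*7 - 2*7) + (2*5 - (-5)*7) + ((-5)*0 - (-2)*5)
= 102
Area = |102|/2 = 51

51


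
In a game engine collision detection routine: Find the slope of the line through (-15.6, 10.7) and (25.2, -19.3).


slope = (y2-y1)/(x2-x1) = ((-19.3)-10.7)/(25.2-(-15.6)) = (-30)/40.8 = -0.7353

-0.7353


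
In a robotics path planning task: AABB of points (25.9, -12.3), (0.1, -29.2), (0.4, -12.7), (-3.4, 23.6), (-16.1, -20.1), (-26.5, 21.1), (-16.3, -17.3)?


x range: [-26.5, 25.9]
y range: [-29.2, 23.6]
Bounding box: (-26.5,-29.2) to (25.9,23.6)

(-26.5,-29.2) to (25.9,23.6)
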